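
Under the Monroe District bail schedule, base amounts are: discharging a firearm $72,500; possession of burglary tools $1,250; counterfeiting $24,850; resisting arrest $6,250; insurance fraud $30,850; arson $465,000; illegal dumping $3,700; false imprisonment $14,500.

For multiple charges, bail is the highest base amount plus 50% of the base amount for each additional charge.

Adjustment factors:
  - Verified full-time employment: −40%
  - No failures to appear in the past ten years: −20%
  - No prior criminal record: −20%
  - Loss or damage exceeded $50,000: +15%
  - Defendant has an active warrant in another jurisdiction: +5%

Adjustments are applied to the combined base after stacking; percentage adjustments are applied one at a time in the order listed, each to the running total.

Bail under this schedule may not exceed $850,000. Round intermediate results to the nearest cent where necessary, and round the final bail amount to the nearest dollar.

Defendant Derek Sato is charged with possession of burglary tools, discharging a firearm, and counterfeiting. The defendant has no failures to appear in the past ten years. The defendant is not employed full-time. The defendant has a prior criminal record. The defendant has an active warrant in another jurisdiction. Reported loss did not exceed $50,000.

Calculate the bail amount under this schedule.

$71,862

Base amounts from the schedule: possession of burglary tools $1,250; discharging a firearm $72,500; counterfeiting $24,850.
Stacking rule: highest base plus 50% of each additional charge. Highest is discharging a firearm at $72,500. Additional: $1,250 × 50% = $625; $24,850 × 50% = $12,425. Combined base = $72,500 + $13,050 = $85,550.
No failures to appear in the past ten years (−20%): $85,550 × 0.8 = $68,440.
Defendant has an active warrant in another jurisdiction (+5%): $68,440 × 1.05 = $71,862.
$71,862 is within the $850,000 maximum.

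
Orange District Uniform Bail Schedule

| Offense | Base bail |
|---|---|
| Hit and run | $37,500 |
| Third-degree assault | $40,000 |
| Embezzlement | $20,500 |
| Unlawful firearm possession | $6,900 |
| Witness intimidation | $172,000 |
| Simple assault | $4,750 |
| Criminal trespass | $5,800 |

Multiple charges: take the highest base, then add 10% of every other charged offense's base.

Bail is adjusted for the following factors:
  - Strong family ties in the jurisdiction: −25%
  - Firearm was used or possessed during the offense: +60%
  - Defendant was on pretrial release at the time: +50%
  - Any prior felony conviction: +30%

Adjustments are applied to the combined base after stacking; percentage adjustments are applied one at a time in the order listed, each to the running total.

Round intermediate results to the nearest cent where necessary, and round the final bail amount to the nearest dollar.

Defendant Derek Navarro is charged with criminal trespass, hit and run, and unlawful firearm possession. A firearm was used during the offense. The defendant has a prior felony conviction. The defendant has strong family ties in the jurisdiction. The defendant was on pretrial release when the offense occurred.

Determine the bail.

$90,722

Base amounts from the schedule: criminal trespass $5,800; hit and run $37,500; unlawful firearm possession $6,900.
Stacking rule: highest base plus 10% of each additional charge. Highest is hit and run at $37,500. Additional: $5,800 × 10% = $580; $6,900 × 10% = $690. Combined base = $37,500 + $1,270 = $38,770.
Strong family ties in the jurisdiction (−25%): $38,770 × 0.75 = $29,077.50.
Firearm was used or possessed during the offense (+60%): $29,077.50 × 1.6 = $46,524.
Defendant was on pretrial release at the time (+50%): $46,524 × 1.5 = $69,786.
Any prior felony conviction (+30%): $69,786 × 1.3 = $90,721.80.
Rounded to the nearest dollar: $90,722.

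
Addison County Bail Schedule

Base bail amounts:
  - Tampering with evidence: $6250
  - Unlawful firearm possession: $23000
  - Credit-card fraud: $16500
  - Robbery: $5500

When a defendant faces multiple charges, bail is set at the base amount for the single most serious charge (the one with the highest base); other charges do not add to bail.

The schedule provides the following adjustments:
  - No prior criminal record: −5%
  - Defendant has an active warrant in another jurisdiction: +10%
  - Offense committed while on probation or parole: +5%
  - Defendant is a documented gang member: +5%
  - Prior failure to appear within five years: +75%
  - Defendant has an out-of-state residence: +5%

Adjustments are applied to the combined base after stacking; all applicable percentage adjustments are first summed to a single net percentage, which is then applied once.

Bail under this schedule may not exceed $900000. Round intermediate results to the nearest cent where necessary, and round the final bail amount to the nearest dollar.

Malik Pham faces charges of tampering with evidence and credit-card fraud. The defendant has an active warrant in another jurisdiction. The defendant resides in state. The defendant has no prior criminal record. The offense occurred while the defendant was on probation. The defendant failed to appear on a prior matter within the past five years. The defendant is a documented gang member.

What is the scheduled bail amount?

$31350

Base amounts from the schedule: tampering with evidence $6250; credit-card fraud $16500.
Stacking rule: use the highest base only. Highest is credit-card fraud at $16500. Combined base = $16500.
Net percentage adjustment: −5% +10% +5% +5% +75% = +90%. $16500 × 1.9 = $31350.
$31350 is within the $900000 maximum.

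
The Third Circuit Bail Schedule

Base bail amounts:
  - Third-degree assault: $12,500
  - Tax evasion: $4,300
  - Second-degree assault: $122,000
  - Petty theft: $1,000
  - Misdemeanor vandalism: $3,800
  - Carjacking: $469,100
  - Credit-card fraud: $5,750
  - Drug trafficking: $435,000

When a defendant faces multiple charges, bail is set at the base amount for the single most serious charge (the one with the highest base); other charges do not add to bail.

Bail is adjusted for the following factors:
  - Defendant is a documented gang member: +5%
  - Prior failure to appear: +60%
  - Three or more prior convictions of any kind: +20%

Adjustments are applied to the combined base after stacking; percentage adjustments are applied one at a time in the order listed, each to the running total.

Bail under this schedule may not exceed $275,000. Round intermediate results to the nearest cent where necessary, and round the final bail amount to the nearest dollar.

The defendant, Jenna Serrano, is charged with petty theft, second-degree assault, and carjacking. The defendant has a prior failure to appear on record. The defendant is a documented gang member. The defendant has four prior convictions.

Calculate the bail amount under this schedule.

Base amounts from the schedule: petty theft $1,000; second-degree assault $122,000; carjacking $469,100.
Stacking rule: use the highest base only. Highest is carjacking at $469,100. Combined base = $469,100.
Defendant is a documented gang member (+5%): $469,100 × 1.05 = $492,555.
Prior failure to appear (+60%): $492,555 × 1.6 = $788,088.
Three or more prior convictions of any kind (+20%): $788,088 × 1.2 = $945,705.60.
Result $945,705.60 exceeds the maximum of $275,000; bail is capped at $275,000.

$275,000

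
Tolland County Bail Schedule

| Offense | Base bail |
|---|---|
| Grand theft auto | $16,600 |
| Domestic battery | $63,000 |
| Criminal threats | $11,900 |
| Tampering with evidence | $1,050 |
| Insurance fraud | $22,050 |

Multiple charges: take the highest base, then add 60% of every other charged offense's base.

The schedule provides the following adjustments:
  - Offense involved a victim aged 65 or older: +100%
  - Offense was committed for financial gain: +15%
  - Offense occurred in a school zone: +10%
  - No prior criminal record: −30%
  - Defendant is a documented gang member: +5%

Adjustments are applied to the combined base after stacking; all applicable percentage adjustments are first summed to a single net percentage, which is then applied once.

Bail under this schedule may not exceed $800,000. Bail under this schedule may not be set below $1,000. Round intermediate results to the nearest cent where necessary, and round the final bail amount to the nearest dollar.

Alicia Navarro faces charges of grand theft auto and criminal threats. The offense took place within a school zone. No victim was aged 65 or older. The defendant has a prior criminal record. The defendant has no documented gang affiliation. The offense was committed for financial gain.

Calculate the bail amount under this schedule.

Base amounts from the schedule: grand theft auto $16,600; criminal threats $11,900.
Stacking rule: highest base plus 60% of each additional charge. Highest is grand theft auto at $16,600. Additional: $11,900 × 60% = $7,140. Combined base = $16,600 + $7,140 = $23,740.
Net percentage adjustment: +15% +10% = +25%. $23,740 × 1.25 = $29,675.
$29,675 is within the $800,000 maximum.
$29,675 is at or above the $1,000 minimum.

$29,675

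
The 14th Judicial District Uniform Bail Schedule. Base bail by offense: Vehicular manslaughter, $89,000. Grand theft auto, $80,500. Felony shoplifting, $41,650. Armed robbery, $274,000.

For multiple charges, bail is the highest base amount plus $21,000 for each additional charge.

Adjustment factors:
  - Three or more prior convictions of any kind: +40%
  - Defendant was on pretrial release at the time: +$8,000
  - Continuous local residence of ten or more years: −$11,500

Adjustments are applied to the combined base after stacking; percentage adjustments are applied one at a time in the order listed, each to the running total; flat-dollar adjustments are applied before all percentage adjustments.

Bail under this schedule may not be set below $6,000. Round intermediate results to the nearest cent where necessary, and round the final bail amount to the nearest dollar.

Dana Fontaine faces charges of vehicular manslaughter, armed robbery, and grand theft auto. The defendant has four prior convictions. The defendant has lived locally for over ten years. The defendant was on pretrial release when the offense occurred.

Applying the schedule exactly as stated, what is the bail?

Base amounts from the schedule: vehicular manslaughter $89,000; armed robbery $274,000; grand theft auto $80,500.
Stacking rule: highest base plus $21,000 per additional charge. Highest is armed robbery at $274,000; 2 additional charges → +$42,000. Combined base = $316,000.
Defendant was on pretrial release at the time (+$8,000 flat): $316,000 + $8,000 = $324,000.
Continuous local residence of ten or more years (−$11,500 flat): $324,000 − $11,500 = $312,500.
Three or more prior convictions of any kind (+40%): $312,500 × 1.4 = $437,500.
$437,500 is at or above the $6,000 minimum.

$437,500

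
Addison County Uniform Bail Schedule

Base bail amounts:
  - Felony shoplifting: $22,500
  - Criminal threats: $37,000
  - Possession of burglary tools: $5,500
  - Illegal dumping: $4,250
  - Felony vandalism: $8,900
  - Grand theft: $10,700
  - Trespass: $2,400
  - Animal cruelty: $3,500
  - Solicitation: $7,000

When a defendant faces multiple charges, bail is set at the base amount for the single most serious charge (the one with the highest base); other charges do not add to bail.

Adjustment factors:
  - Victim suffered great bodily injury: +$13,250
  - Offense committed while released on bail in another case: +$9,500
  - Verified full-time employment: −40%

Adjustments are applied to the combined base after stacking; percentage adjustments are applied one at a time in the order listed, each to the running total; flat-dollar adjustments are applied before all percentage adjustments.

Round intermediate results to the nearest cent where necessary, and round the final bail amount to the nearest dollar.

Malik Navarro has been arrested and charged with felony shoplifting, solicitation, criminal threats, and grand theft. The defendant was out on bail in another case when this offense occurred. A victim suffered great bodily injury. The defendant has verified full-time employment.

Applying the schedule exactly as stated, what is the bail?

$35,850

Base amounts from the schedule: felony shoplifting $22,500; solicitation $7,000; criminal threats $37,000; grand theft $10,700.
Stacking rule: use the highest base only. Highest is criminal threats at $37,000. Combined base = $37,000.
Victim suffered great bodily injury (+$13,250 flat): $37,000 + $13,250 = $50,250.
Offense committed while released on bail in another case (+$9,500 flat): $50,250 + $9,500 = $59,750.
Verified full-time employment (−40%): $59,750 × 0.6 = $35,850.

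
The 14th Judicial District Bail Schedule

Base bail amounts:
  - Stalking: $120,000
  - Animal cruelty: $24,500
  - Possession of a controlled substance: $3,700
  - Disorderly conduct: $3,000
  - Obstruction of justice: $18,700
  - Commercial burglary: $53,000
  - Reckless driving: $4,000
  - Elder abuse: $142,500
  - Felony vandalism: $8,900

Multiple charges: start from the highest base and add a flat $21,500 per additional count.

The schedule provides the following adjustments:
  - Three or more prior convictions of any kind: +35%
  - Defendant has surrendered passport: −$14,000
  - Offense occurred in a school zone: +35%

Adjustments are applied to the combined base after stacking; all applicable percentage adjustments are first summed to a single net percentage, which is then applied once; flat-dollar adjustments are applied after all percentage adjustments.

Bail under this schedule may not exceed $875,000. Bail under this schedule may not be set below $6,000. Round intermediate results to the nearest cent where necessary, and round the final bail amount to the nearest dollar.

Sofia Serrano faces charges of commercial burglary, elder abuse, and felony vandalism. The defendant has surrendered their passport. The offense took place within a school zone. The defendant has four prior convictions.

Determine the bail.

$301,350

Base amounts from the schedule: commercial burglary $53,000; elder abuse $142,500; felony vandalism $8,900.
Stacking rule: highest base plus $21,500 per additional charge. Highest is elder abuse at $142,500; 2 additional charges → +$43,000. Combined base = $185,500.
Net percentage adjustment: +35% +35% = +70%. $185,500 × 1.7 = $315,350.
Defendant has surrendered passport (−$14,000 flat): $315,350 − $14,000 = $301,350.
$301,350 is within the $875,000 maximum.
$301,350 is at or above the $6,000 minimum.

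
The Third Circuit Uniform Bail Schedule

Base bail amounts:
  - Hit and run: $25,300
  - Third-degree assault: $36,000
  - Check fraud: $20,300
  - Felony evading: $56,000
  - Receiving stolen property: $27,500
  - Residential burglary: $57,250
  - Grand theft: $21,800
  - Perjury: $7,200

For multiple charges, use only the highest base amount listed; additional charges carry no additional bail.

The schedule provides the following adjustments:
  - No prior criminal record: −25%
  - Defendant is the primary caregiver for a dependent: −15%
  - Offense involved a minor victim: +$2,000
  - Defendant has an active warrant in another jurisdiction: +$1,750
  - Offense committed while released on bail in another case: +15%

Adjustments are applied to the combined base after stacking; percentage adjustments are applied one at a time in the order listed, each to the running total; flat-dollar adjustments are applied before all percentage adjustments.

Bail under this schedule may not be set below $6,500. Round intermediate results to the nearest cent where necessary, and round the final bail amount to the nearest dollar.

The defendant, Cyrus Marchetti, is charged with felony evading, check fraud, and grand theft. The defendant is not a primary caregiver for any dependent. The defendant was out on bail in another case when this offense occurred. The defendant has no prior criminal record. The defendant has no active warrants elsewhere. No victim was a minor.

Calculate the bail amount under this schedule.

Base amounts from the schedule: felony evading $56,000; check fraud $20,300; grand theft $21,800.
Stacking rule: use the highest base only. Highest is felony evading at $56,000. Combined base = $56,000.
No prior criminal record (−25%): $56,000 × 0.75 = $42,000.
Offense committed while released on bail in another case (+15%): $42,000 × 1.15 = $48,300.
$48,300 is at or above the $6,500 minimum.

$48,300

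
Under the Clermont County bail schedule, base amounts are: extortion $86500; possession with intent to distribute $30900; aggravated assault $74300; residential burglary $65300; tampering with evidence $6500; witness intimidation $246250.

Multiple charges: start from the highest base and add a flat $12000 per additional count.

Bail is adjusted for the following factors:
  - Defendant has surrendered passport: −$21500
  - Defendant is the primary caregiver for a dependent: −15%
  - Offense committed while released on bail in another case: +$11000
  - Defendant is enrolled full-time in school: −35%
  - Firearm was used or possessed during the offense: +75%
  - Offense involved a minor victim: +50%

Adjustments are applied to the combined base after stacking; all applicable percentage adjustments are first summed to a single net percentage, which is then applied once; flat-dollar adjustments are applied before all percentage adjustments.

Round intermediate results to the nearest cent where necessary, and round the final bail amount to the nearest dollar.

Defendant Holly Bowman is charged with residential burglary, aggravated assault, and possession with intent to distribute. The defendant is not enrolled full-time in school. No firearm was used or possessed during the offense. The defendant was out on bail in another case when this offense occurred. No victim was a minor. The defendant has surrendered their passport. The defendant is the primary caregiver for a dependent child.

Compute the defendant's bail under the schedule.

$74630

Base amounts from the schedule: residential burglary $65300; aggravated assault $74300; possession with intent to distribute $30900.
Stacking rule: highest base plus $12000 per additional charge. Highest is aggravated assault at $74300; 2 additional charges → +$24000. Combined base = $98300.
Defendant has surrendered passport (−$21500 flat): $98300 − $21500 = $76800.
Offense committed while released on bail in another case (+$11000 flat): $76800 + $11000 = $87800.
Defendant is the primary caregiver for a dependent (−15%): $87800 × 0.85 = $74630.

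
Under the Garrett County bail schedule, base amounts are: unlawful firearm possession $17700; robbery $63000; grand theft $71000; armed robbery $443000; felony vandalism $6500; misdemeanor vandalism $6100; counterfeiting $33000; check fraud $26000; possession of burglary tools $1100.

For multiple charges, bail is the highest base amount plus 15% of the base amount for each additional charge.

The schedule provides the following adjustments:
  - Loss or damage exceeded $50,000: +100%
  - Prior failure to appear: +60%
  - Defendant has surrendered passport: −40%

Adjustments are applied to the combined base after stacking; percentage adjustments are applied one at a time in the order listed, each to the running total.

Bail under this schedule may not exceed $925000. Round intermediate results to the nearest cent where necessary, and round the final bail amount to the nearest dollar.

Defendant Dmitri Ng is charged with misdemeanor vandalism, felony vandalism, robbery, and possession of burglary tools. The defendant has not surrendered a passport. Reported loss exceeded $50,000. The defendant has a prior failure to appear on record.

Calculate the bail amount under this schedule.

Base amounts from the schedule: misdemeanor vandalism $6100; felony vandalism $6500; robbery $63000; possession of burglary tools $1100.
Stacking rule: highest base plus 15% of each additional charge. Highest is robbery at $63000. Additional: $6100 × 15% = $915; $6500 × 15% = $975; $1100 × 15% = $165. Combined base = $63000 + $2055 = $65055.
Loss or damage exceeded $50,000 (+100%): $65055 × 2 = $130110.
Prior failure to appear (+60%): $130110 × 1.6 = $208176.
$208176 is within the $925000 maximum.

$208176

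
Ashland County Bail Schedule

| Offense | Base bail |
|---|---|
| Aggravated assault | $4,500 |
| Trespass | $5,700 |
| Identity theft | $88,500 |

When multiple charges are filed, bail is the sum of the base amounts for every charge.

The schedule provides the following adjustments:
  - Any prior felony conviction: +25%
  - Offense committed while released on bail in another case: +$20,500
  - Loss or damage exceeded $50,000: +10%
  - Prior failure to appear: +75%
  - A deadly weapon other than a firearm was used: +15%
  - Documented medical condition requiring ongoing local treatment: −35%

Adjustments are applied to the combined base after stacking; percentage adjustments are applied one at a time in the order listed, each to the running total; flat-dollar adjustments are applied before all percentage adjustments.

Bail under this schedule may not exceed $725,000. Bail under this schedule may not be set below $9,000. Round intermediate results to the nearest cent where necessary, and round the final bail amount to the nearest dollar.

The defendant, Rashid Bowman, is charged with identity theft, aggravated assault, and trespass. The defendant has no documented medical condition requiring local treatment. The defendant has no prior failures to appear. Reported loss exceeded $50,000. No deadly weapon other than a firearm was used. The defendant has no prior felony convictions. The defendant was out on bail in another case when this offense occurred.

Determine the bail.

$131,120

Base amounts from the schedule: identity theft $88,500; aggravated assault $4,500; trespass $5,700.
Stacking rule: sum of all bases. $88,500 + $4,500 + $5,700 = $98,700.
Offense committed while released on bail in another case (+$20,500 flat): $98,700 + $20,500 = $119,200.
Loss or damage exceeded $50,000 (+10%): $119,200 × 1.1 = $131,120.
$131,120 is within the $725,000 maximum.
$131,120 is at or above the $9,000 minimum.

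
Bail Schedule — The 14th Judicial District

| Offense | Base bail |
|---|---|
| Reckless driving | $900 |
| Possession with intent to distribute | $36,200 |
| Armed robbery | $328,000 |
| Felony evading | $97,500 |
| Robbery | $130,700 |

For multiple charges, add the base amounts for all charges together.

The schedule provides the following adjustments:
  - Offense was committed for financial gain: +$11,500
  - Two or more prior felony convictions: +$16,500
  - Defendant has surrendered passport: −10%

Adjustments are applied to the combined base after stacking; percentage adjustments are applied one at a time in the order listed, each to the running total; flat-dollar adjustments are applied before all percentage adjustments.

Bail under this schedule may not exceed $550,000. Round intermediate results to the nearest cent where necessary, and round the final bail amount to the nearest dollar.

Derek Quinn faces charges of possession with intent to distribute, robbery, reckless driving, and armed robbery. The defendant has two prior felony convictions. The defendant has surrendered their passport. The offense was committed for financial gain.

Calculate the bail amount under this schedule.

Base amounts from the schedule: possession with intent to distribute $36,200; robbery $130,700; reckless driving $900; armed robbery $328,000.
Stacking rule: sum of all bases. $36,200 + $130,700 + $900 + $328,000 = $495,800.
Offense was committed for financial gain (+$11,500 flat): $495,800 + $11,500 = $507,300.
Two or more prior felony convictions (+$16,500 flat): $507,300 + $16,500 = $523,800.
Defendant has surrendered passport (−10%): $523,800 × 0.9 = $471,420.
$471,420 is within the $550,000 maximum.

$471,420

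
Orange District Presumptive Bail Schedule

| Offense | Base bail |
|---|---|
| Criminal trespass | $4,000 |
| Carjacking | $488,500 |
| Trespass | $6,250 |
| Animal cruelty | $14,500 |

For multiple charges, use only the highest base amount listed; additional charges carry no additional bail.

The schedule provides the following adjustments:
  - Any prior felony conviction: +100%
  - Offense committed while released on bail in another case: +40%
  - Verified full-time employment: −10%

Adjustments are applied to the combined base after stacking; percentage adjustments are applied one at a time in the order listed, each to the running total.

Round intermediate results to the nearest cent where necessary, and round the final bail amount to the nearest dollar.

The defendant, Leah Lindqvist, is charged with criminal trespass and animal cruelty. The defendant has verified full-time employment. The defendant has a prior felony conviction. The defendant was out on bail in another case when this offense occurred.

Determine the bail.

$36,540

Base amounts from the schedule: criminal trespass $4,000; animal cruelty $14,500.
Stacking rule: use the highest base only. Highest is animal cruelty at $14,500. Combined base = $14,500.
Any prior felony conviction (+100%): $14,500 × 2 = $29,000.
Offense committed while released on bail in another case (+40%): $29,000 × 1.4 = $40,600.
Verified full-time employment (−10%): $40,600 × 0.9 = $36,540.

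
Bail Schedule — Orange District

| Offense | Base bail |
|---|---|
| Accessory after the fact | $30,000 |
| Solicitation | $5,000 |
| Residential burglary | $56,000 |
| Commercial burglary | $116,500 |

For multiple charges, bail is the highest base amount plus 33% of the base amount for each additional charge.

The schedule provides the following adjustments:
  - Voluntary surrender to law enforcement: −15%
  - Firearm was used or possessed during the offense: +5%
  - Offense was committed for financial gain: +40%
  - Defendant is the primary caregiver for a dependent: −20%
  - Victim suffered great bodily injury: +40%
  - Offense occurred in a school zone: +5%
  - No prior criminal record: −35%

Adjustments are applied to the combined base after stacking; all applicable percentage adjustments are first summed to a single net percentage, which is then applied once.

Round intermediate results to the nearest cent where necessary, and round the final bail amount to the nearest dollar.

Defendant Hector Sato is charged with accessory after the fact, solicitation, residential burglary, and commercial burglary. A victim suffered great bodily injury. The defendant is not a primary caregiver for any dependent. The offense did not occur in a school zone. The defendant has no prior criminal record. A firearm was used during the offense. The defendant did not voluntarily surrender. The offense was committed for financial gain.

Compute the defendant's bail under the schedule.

$219,795

Base amounts from the schedule: accessory after the fact $30,000; solicitation $5,000; residential burglary $56,000; commercial burglary $116,500.
Stacking rule: highest base plus 33% of each additional charge. Highest is commercial burglary at $116,500. Additional: $30,000 × 33% = $9,900; $5,000 × 33% = $1,650; $56,000 × 33% = $18,480. Combined base = $116,500 + $30,030 = $146,530.
Net percentage adjustment: +5% +40% +40% −35% = +50%. $146,530 × 1.5 = $219,795.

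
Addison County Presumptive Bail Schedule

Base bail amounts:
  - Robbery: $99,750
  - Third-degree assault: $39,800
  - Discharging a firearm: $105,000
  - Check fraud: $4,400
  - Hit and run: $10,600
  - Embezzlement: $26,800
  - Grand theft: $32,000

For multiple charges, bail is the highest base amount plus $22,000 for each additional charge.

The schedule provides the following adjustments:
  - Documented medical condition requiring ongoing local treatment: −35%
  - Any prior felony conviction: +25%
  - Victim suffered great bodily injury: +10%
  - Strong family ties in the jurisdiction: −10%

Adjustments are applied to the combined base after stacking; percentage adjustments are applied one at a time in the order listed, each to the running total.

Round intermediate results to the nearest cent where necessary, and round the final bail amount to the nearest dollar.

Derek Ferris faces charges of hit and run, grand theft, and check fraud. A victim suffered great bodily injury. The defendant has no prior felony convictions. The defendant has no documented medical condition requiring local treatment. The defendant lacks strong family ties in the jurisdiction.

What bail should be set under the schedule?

$83,600

Base amounts from the schedule: hit and run $10,600; grand theft $32,000; check fraud $4,400.
Stacking rule: highest base plus $22,000 per additional charge. Highest is grand theft at $32,000; 2 additional charges → +$44,000. Combined base = $76,000.
Victim suffered great bodily injury (+10%): $76,000 × 1.1 = $83,600.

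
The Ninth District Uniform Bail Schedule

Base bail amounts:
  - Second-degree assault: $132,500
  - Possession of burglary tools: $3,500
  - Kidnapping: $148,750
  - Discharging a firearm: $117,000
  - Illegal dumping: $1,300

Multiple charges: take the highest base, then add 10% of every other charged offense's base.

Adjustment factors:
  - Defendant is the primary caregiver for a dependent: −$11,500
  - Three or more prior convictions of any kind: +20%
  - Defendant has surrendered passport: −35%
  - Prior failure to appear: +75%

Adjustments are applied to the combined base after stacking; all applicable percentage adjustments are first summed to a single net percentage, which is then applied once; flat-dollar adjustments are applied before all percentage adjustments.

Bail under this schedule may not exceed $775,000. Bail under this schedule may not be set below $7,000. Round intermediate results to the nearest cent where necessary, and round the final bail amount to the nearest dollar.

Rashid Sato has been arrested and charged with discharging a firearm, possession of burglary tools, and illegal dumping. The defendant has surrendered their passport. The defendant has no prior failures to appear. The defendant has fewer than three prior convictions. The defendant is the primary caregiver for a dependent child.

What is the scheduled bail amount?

Base amounts from the schedule: discharging a firearm $117,000; possession of burglary tools $3,500; illegal dumping $1,300.
Stacking rule: highest base plus 10% of each additional charge. Highest is discharging a firearm at $117,000. Additional: $3,500 × 10% = $350; $1,300 × 10% = $130. Combined base = $117,000 + $480 = $117,480.
Defendant is the primary caregiver for a dependent (−$11,500 flat): $117,480 − $11,500 = $105,980.
Defendant has surrendered passport (−35%): $105,980 × 0.65 = $68,887.
$68,887 is within the $775,000 maximum.
$68,887 is at or above the $7,000 minimum.

$68,887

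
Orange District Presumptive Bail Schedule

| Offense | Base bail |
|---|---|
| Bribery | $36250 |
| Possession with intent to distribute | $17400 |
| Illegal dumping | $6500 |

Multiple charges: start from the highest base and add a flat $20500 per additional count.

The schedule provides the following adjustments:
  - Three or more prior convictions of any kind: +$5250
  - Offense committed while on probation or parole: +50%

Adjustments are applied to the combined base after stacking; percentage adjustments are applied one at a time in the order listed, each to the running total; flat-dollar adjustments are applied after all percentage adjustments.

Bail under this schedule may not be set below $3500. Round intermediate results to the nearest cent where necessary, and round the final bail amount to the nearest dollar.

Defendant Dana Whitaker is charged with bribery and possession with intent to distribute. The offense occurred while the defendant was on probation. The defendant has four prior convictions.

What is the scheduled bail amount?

$90375

Base amounts from the schedule: bribery $36250; possession with intent to distribute $17400.
Stacking rule: highest base plus $20500 per additional charge. Highest is bribery at $36250; 1 additional charge → +$20500. Combined base = $56750.
Offense committed while on probation or parole (+50%): $56750 × 1.5 = $85125.
Three or more prior convictions of any kind (+$5250 flat): $85125 + $5250 = $90375.
$90375 is at or above the $3500 minimum.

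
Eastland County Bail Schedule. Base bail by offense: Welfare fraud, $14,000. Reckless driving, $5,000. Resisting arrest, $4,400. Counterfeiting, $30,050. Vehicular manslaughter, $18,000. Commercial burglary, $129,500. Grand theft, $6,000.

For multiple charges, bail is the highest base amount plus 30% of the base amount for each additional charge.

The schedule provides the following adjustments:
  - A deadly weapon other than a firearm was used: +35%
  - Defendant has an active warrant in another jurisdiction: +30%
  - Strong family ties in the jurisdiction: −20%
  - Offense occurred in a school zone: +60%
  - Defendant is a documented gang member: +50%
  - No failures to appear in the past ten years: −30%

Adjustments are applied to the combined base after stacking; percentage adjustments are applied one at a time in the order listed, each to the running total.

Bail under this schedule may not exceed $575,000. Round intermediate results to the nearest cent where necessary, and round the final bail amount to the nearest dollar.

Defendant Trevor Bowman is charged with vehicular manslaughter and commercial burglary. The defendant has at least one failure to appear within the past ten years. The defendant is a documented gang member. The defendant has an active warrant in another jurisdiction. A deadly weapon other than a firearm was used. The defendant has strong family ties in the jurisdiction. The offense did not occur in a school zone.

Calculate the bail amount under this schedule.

Base amounts from the schedule: vehicular manslaughter $18,000; commercial burglary $129,500.
Stacking rule: highest base plus 30% of each additional charge. Highest is commercial burglary at $129,500. Additional: $18,000 × 30% = $5,400. Combined base = $129,500 + $5,400 = $134,900.
A deadly weapon other than a firearm was used (+35%): $134,900 × 1.35 = $182,115.
Defendant has an active warrant in another jurisdiction (+30%): $182,115 × 1.3 = $236,749.50.
Strong family ties in the jurisdiction (−20%): $236,749.50 × 0.8 = $189,399.60.
Defendant is a documented gang member (+50%): $189,399.60 × 1.5 = $284,099.40.
$284,099.40 is within the $575,000 maximum.
Rounded to the nearest dollar: $284,099.

$284,099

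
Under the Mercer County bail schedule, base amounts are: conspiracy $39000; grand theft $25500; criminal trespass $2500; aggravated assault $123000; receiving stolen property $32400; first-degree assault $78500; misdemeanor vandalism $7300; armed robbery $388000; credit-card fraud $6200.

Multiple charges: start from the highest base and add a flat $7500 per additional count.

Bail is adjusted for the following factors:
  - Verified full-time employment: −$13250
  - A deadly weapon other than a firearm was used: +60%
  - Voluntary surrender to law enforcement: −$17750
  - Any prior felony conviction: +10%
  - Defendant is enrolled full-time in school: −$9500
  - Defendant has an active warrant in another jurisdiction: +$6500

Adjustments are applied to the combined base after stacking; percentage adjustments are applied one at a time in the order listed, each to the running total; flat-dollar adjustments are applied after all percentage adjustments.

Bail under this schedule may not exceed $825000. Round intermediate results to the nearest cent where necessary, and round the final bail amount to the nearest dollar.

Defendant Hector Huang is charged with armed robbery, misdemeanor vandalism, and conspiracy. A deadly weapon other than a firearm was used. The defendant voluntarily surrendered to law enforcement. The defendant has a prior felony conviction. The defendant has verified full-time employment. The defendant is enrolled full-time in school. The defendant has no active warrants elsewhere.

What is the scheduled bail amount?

Base amounts from the schedule: armed robbery $388000; misdemeanor vandalism $7300; conspiracy $39000.
Stacking rule: highest base plus $7500 per additional charge. Highest is armed robbery at $388000; 2 additional charges → +$15000. Combined base = $403000.
A deadly weapon other than a firearm was used (+60%): $403000 × 1.6 = $644800.
Any prior felony conviction (+10%): $644800 × 1.1 = $709280.
Verified full-time employment (−$13250 flat): $709280 − $13250 = $696030.
Voluntary surrender to law enforcement (−$17750 flat): $696030 − $17750 = $678280.
Defendant is enrolled full-time in school (−$9500 flat): $678280 − $9500 = $668780.
$668780 is within the $825000 maximum.

$668780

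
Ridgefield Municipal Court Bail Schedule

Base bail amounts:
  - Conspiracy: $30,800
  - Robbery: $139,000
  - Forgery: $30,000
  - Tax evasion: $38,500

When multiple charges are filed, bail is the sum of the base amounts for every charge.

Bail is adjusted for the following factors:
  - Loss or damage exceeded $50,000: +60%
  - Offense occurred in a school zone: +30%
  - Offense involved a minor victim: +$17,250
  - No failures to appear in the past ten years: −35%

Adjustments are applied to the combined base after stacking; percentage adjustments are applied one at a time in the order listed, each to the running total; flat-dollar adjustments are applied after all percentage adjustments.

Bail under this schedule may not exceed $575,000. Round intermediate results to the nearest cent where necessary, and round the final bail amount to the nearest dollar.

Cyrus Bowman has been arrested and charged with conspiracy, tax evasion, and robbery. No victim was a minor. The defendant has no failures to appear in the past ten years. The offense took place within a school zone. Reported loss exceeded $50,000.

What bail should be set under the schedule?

Base amounts from the schedule: conspiracy $30,800; tax evasion $38,500; robbery $139,000.
Stacking rule: sum of all bases. $30,800 + $38,500 + $139,000 = $208,300.
Loss or damage exceeded $50,000 (+60%): $208,300 × 1.6 = $333,280.
Offense occurred in a school zone (+30%): $333,280 × 1.3 = $433,264.
No failures to appear in the past ten years (−35%): $433,264 × 0.65 = $281,621.60.
$281,621.60 is within the $575,000 maximum.
Rounded to the nearest dollar: $281,622.

$281,622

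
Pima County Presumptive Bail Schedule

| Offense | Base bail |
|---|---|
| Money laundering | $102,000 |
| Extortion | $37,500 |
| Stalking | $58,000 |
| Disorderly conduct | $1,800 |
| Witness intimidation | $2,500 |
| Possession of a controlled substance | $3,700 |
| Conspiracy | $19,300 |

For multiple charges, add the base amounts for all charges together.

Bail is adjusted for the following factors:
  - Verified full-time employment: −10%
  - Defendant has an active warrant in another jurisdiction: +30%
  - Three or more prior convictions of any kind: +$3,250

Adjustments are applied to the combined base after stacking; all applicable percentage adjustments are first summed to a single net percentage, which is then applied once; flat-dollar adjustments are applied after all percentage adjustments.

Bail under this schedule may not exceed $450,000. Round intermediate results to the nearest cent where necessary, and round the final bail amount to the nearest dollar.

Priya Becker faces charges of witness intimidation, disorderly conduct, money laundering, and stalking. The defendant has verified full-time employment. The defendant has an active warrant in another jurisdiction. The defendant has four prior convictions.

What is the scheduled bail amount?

Base amounts from the schedule: witness intimidation $2,500; disorderly conduct $1,800; money laundering $102,000; stalking $58,000.
Stacking rule: sum of all bases. $2,500 + $1,800 + $102,000 + $58,000 = $164,300.
Net percentage adjustment: −10% +30% = +20%. $164,300 × 1.2 = $197,160.
Three or more prior convictions of any kind (+$3,250 flat): $197,160 + $3,250 = $200,410.
$200,410 is within the $450,000 maximum.

$200,410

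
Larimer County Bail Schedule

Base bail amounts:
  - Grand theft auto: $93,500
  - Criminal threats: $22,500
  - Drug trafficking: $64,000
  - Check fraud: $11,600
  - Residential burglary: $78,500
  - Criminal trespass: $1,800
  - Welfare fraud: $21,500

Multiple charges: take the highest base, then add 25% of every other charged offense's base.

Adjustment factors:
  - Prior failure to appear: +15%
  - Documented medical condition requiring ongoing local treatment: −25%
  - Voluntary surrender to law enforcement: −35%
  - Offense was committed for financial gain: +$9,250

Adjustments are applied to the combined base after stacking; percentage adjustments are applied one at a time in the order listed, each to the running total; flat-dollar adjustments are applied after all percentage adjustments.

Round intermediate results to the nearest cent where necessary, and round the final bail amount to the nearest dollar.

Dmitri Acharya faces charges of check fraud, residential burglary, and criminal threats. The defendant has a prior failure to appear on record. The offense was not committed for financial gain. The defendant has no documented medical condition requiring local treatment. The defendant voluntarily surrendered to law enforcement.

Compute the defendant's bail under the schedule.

$65,051

Base amounts from the schedule: check fraud $11,600; residential burglary $78,500; criminal threats $22,500.
Stacking rule: highest base plus 25% of each additional charge. Highest is residential burglary at $78,500. Additional: $11,600 × 25% = $2,900; $22,500 × 25% = $5,625. Combined base = $78,500 + $8,525 = $87,025.
Prior failure to appear (+15%): $87,025 × 1.15 = $100,078.75.
Voluntary surrender to law enforcement (−35%): $100,078.75 × 0.65 = $65,051.19.
Rounded to the nearest dollar: $65,051.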